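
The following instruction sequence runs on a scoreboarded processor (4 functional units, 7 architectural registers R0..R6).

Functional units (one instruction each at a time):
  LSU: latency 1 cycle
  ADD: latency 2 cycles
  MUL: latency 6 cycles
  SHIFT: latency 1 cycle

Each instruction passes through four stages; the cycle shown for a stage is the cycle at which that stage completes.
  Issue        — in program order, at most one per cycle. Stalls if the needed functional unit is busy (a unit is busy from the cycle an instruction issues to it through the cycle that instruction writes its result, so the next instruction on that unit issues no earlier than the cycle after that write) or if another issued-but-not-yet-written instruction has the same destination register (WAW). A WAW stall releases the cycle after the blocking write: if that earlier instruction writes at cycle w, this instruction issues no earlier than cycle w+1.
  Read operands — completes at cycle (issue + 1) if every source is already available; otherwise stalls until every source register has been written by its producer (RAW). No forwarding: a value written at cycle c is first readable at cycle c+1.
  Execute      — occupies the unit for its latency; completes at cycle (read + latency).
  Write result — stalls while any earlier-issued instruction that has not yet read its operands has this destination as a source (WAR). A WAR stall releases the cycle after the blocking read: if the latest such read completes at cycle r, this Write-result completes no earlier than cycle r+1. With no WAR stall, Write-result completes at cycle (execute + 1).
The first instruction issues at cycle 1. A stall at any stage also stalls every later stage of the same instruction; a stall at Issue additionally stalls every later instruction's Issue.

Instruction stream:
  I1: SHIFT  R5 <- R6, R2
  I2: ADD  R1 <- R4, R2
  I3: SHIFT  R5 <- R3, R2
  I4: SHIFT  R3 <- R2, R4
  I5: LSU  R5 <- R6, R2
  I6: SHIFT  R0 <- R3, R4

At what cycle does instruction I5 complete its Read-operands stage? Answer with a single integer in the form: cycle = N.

cycle = 11

I1: IS=1 RO=2 EX=3 WR=4
I2: IS=2 RO=3 EX=5 WR=6
I3: IS=5 RO=6 EX=7 WR=8  [struct: SHIFT busy until I1 writes@4]
I4: IS=9 RO=10 EX=11 WR=12  [struct: SHIFT busy until I3 writes@8]
I5: IS=10 RO=11 EX=12 WR=13
I6: IS=13 RO=14 EX=15 WR=16  [struct: SHIFT busy until I4 writes@12]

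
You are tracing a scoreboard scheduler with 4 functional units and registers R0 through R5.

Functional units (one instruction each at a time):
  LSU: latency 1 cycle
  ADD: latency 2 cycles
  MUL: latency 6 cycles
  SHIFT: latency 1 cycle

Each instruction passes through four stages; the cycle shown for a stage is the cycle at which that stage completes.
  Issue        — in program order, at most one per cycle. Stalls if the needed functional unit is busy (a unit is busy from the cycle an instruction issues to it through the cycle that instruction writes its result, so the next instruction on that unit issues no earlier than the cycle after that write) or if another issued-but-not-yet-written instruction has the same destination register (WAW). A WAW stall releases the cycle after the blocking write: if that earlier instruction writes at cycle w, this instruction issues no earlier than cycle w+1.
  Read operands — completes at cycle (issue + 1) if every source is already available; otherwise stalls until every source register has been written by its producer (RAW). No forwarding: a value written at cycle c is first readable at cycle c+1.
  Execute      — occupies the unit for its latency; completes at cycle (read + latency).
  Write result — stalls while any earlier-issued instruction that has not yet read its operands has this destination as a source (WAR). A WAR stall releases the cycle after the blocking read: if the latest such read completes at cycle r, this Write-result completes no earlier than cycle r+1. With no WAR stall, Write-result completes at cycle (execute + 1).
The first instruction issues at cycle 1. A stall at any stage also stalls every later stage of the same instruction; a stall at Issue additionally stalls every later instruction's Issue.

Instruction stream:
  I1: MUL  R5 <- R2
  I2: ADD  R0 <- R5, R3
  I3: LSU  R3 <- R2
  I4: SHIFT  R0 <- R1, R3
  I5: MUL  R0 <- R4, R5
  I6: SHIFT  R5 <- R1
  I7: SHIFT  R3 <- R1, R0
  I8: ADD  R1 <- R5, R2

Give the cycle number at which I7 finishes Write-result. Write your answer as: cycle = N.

1) issue 1, read 2, done 8, write 9
2) issue 2, read 10, done 12, write 13  <RAW R5: wait I1 write@9>
3) issue 3, read 4, done 5, write 11  <WAR R3: wait I2 read@10>
4) issue 14, read 15, done 16, write 17  <WAW R0: wait I2 write@13>
5) issue 18, read 19, done 25, write 26  <WAW R0: wait I4 write@17>
6) issue 19, read 20, done 21, write 22
7) issue 23, read 27, done 28, write 29  <struct: SHIFT busy until I6 writes@22 / RAW R0: wait I5 write@26>
8) issue 24, read 25, done 27, write 28

cycle = 29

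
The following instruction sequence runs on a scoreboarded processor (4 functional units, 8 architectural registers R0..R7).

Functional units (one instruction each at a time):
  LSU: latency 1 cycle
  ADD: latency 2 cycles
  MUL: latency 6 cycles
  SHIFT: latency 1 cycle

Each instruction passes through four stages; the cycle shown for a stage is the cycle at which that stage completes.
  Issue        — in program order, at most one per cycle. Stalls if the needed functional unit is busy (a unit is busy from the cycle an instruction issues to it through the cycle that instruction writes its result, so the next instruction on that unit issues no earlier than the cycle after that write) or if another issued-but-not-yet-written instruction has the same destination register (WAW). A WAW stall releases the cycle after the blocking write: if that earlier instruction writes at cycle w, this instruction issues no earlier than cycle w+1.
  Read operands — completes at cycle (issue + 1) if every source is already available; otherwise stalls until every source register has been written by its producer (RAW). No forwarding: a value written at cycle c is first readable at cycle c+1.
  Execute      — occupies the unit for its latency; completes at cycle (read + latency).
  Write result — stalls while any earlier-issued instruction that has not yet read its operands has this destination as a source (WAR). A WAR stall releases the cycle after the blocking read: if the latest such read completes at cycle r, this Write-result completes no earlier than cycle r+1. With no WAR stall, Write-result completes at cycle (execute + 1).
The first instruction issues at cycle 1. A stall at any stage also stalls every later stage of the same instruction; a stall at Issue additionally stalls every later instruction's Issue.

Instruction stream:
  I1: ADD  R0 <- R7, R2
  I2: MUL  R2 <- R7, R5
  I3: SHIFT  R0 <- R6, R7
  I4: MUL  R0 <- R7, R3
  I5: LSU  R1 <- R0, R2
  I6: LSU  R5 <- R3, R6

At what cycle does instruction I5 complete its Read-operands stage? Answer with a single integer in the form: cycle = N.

cycle = 20

t=1  I1 issues→ADD
t=2  I1 reads · I2 issues→MUL
t=3  I2 reads
t=4  I1 exec-done
t=5  I1 writes R0
t=6  I3 issues→SHIFT
t=7  I3 reads
t=8  I3 exec-done
t=9  I2 exec-done · I3 writes R0
t=10  I2 writes R2
t=11  I4 issues→MUL
t=12  I4 reads · I5 issues→LSU
t=18  I4 exec-done
t=19  I4 writes R0
t=20  I5 reads
t=21  I5 exec-done
t=22  I5 writes R1
t=23  I6 issues→LSU
t=24  I6 reads
t=25  I6 exec-done
t=26  I6 writes R5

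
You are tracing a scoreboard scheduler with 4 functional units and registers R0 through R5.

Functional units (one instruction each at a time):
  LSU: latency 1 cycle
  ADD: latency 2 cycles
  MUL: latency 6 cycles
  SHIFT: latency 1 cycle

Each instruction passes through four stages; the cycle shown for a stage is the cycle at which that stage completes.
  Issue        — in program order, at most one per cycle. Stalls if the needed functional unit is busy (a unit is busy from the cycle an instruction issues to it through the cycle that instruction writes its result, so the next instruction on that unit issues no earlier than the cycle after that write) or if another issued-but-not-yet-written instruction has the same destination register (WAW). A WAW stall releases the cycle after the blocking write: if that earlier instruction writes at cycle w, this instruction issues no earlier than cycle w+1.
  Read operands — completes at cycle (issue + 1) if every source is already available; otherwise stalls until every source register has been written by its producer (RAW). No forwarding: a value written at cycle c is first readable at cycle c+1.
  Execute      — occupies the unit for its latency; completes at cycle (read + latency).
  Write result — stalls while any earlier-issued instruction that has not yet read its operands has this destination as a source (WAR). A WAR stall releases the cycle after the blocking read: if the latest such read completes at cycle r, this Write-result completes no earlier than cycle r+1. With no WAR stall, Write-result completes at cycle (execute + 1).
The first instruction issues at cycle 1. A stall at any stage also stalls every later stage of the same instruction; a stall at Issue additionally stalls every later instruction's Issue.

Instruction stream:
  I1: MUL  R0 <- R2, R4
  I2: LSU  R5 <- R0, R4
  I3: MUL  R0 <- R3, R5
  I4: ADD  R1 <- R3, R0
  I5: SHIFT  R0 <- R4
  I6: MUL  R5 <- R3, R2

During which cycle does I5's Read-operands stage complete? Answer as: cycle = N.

cycle = 22

t=1  I1 issues→MUL
t=2  I1 reads, I2 issues→LSU
t=8  I1 exec-done
t=9  I1 writes R0
t=10  I2 reads, I3 issues→MUL
t=11  I2 exec-done, I4 issues→ADD
t=12  I2 writes R5
t=13  I3 reads
t=19  I3 exec-done
t=20  I3 writes R0
t=21  I4 reads, I5 issues→SHIFT
t=22  I5 reads, I6 issues→MUL
t=23  I4 exec-done, I5 exec-done, I6 reads
t=24  I4 writes R1, I5 writes R0
t=29  I6 exec-done
t=30  I6 writes R5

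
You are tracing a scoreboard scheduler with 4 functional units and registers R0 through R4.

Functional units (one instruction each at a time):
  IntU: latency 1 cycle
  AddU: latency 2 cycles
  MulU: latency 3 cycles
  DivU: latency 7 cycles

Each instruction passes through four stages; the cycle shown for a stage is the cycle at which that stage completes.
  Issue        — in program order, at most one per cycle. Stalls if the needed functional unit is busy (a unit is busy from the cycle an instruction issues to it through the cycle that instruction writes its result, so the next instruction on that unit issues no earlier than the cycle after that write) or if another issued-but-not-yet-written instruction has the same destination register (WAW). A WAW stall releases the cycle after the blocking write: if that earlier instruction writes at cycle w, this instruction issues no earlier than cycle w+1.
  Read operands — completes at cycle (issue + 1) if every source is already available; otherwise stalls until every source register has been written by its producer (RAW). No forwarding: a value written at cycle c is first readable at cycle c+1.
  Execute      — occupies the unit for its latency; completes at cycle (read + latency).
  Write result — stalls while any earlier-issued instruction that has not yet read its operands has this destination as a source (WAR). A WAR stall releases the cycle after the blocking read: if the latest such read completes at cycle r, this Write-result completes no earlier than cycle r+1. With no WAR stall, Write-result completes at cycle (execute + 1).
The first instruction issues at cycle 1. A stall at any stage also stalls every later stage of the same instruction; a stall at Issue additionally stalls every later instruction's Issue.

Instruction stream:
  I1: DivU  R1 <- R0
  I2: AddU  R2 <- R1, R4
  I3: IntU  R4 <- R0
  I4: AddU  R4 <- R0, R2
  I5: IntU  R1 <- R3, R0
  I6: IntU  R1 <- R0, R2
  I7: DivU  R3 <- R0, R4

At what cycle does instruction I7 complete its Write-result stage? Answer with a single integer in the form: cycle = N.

cycle = 30

I1 -> (1, 2, 9, 10)
I2 -> (2, 11, 13, 14)  // RAW R1: wait I1 write@10
I3 -> (3, 4, 5, 12)  // WAR R4: wait I2 read@11
I4 -> (15, 16, 18, 19)  // struct: AddU busy until I2 writes@14
I5 -> (16, 17, 18, 19)
I6 -> (20, 21, 22, 23)  // struct: IntU busy until I5 writes@19
I7 -> (21, 22, 29, 30)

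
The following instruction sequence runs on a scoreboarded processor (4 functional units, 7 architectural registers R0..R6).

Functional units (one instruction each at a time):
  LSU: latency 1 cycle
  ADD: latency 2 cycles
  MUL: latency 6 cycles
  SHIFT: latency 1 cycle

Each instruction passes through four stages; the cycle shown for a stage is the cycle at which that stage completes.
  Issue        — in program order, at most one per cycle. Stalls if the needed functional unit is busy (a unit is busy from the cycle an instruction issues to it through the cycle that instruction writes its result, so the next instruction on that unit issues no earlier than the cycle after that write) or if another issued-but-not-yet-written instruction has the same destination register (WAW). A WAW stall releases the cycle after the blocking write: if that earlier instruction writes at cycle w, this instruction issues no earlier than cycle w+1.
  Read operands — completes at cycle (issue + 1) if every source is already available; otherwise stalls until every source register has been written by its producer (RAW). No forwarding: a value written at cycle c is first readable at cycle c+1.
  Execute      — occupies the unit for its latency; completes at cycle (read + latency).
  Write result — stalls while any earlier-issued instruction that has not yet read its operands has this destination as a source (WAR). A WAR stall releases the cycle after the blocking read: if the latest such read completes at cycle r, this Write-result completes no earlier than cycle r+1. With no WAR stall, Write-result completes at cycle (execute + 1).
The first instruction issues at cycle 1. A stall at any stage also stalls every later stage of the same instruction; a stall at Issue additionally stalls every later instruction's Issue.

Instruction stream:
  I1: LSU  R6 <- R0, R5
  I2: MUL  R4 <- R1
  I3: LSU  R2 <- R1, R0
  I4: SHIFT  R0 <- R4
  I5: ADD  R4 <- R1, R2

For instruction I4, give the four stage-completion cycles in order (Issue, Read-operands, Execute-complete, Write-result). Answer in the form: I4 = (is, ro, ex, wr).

[1] I1 dispatched to LSU
[2] I1 operands ready · I2 dispatched to MUL
[3] I1 complete · I2 operands ready
[4] R6←I1
[5] I3 dispatched to LSU
[6] I3 operands ready · I4 dispatched to SHIFT
[7] I3 complete
[8] R2←I3
[9] I2 complete
[10] R4←I2
[11] I4 operands ready · I5 dispatched to ADD
[12] I4 complete · I5 operands ready
[13] R0←I4
[14] I5 complete
[15] R4←I5

I4 = (6, 11, 12, 13)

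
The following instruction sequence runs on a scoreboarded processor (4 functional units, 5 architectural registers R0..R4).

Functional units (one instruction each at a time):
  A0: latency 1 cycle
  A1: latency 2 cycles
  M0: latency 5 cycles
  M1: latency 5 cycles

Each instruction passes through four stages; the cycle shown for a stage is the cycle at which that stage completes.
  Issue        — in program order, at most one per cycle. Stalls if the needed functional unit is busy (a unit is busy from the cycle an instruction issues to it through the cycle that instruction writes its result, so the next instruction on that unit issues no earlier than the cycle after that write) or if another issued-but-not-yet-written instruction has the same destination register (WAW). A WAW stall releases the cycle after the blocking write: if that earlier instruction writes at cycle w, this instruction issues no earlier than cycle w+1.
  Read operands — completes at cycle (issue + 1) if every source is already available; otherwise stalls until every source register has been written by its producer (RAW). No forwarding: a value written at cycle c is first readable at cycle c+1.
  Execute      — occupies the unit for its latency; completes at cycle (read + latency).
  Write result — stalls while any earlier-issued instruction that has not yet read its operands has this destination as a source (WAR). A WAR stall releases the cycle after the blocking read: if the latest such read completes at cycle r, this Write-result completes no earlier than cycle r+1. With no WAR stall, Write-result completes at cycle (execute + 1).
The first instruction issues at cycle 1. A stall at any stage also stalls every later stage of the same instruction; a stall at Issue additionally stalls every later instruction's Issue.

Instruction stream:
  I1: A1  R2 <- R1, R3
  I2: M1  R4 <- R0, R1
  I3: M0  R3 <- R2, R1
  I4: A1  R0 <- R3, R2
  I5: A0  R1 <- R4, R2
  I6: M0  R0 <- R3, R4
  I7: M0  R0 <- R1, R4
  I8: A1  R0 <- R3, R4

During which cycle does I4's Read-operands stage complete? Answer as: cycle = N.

I1  is:1  ro:2  ex:4  wr:5
I2  is:2  ro:3  ex:8  wr:9
I3  is:3  ro:6  ex:11  wr:12  — RAW R2: wait I1 write@5
I4  is:6  ro:13  ex:15  wr:16  — struct: A1 busy until I1 writes@5, RAW R3: wait I3 write@12
I5  is:7  ro:10  ex:11  wr:12  — RAW R4: wait I2 write@9
I6  is:17  ro:18  ex:23  wr:24  — WAW R0: wait I4 write@16
I7  is:25  ro:26  ex:31  wr:32  — struct: M0 busy until I6 writes@24
I8  is:33  ro:34  ex:36  wr:37  — WAW R0: wait I7 write@32

cycle = 13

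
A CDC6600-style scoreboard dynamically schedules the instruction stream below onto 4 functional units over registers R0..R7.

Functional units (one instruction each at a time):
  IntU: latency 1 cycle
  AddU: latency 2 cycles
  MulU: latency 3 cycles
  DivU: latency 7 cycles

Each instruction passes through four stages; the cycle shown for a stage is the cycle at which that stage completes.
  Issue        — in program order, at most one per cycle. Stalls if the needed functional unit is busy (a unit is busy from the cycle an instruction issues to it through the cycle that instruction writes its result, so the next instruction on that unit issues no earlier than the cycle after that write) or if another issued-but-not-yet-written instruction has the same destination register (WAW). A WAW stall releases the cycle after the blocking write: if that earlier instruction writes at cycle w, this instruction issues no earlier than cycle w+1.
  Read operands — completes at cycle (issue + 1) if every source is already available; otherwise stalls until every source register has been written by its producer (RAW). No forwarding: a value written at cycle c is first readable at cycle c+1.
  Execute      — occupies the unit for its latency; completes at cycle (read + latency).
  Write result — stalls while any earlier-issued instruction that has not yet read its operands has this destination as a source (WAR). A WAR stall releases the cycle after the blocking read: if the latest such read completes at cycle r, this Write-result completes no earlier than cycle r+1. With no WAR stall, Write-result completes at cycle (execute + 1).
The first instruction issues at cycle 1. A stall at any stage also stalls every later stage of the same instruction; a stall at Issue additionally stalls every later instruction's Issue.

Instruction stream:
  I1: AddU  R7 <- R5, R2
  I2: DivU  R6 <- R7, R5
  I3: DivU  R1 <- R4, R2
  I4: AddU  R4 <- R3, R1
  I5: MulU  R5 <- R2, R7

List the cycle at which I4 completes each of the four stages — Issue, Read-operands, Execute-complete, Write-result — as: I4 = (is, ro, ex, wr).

I4 = (16, 25, 27, 28)

[1] I1 issues→AddU
[2] I1 reads · I2 issues→DivU
[4] I1 exec-done
[5] I1 writes R7
[6] I2 reads
[13] I2 exec-done
[14] I2 writes R6
[15] I3 issues→DivU
[16] I3 reads · I4 issues→AddU
[17] I5 issues→MulU
[18] I5 reads
[21] I5 exec-done
[22] I5 writes R5
[23] I3 exec-done
[24] I3 writes R1
[25] I4 reads
[27] I4 exec-done
[28] I4 writes R4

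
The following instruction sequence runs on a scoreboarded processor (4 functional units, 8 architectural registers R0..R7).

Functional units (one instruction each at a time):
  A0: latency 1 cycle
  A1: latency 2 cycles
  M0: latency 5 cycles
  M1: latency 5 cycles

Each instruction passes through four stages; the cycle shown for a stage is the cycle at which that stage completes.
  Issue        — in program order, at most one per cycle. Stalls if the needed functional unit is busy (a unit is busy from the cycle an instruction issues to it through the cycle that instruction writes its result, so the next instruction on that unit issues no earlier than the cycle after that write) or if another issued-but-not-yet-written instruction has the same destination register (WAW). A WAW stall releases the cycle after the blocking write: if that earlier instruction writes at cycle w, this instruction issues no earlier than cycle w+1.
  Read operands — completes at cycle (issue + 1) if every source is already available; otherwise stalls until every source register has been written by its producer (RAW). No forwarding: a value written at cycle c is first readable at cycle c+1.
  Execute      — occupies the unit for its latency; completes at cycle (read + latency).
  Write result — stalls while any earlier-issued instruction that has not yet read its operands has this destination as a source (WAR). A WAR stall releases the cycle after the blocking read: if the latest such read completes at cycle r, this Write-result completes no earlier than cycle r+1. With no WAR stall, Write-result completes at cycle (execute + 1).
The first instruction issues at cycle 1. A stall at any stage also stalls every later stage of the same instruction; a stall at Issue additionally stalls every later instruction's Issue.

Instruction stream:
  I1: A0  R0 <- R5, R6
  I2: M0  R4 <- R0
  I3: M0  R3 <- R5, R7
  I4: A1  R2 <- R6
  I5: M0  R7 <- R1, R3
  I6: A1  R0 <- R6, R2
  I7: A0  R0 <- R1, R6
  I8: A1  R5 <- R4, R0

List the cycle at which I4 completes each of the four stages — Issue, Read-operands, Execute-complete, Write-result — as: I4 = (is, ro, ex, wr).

I1: IS=1 RO=2 EX=3 WR=4
I2: IS=2 RO=5 EX=10 WR=11  [RAW R0: wait I1 write@4]
I3: IS=12 RO=13 EX=18 WR=19  [struct: M0 busy until I2 writes@11]
I4: IS=13 RO=14 EX=16 WR=17
I5: IS=20 RO=21 EX=26 WR=27  [struct: M0 busy until I3 writes@19]
I6: IS=21 RO=22 EX=24 WR=25
I7: IS=26 RO=27 EX=28 WR=29  [WAW R0: wait I6 write@25]
I8: IS=27 RO=30 EX=32 WR=33  [RAW R0: wait I7 write@29]

I4 = (13, 14, 16, 17)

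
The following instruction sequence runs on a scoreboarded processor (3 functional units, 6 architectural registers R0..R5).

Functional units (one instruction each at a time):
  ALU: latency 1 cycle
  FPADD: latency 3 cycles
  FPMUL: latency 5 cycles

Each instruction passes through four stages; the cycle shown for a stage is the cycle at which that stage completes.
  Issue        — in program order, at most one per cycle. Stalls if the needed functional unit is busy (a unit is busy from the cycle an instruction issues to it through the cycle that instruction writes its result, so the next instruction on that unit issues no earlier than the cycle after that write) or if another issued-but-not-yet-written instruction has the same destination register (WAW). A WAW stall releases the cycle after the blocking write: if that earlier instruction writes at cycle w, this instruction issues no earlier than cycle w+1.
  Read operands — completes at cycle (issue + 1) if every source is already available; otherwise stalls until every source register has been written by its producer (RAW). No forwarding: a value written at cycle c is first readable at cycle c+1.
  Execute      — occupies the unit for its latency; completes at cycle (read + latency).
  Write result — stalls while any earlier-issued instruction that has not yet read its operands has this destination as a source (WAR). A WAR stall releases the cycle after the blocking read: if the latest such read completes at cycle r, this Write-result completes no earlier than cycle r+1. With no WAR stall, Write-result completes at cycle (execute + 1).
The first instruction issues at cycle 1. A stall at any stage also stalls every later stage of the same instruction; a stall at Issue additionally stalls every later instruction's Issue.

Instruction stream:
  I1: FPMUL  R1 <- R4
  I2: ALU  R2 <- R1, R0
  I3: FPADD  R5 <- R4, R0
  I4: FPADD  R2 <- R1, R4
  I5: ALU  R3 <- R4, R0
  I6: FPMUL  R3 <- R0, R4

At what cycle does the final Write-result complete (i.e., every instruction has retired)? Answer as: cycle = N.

I1  is:1  ro:2  ex:7  wr:8
I2  is:2  ro:9  ex:10  wr:11  — RAW R1: wait I1 write@8
I3  is:3  ro:4  ex:7  wr:8
I4  is:12  ro:13  ex:16  wr:17  — WAW R2: wait I2 write@11
I5  is:13  ro:14  ex:15  wr:16
I6  is:17  ro:18  ex:23  wr:24  — WAW R3: wait I5 write@16

cycle = 24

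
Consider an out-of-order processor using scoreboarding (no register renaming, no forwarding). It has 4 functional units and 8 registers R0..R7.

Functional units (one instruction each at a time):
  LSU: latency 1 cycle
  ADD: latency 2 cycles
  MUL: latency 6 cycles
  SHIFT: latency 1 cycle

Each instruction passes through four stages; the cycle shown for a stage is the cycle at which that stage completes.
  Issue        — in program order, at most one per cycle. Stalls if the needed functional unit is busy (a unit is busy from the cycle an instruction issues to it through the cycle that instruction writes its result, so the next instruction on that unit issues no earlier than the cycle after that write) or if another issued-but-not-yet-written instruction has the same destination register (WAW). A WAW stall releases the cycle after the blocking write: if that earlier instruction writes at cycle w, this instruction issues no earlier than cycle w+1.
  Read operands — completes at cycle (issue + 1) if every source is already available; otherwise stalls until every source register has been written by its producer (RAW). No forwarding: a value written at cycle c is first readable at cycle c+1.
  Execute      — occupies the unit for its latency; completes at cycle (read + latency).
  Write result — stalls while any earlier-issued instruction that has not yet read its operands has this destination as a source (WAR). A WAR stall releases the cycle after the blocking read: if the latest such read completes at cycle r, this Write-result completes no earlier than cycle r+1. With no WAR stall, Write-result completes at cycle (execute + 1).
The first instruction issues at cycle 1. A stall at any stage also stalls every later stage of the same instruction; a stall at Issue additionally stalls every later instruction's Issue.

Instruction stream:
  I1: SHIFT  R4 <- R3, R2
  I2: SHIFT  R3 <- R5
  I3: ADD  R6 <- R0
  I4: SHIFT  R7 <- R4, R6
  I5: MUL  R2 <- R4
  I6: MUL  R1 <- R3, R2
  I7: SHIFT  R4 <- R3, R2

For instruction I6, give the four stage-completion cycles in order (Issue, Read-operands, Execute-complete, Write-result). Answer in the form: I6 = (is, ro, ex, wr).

I6 = (19, 20, 26, 27)

t=1  I1 dispatched to SHIFT
t=2  I1 operands ready
t=3  I1 complete
t=4  R4←I1
t=5  I2 dispatched to SHIFT
t=6  I2 operands ready · I3 dispatched to ADD
t=7  I2 complete · I3 operands ready
t=8  R3←I2
t=9  I3 complete · I4 dispatched to SHIFT
t=10  R6←I3 · I5 dispatched to MUL
t=11  I4 operands ready · I5 operands ready
t=12  I4 complete
t=13  R7←I4
t=17  I5 complete
t=18  R2←I5
t=19  I6 dispatched to MUL
t=20  I6 operands ready · I7 dispatched to SHIFT
t=21  I7 operands ready
t=22  I7 complete
t=23  R4←I7
t=26  I6 complete
t=27  R1←I6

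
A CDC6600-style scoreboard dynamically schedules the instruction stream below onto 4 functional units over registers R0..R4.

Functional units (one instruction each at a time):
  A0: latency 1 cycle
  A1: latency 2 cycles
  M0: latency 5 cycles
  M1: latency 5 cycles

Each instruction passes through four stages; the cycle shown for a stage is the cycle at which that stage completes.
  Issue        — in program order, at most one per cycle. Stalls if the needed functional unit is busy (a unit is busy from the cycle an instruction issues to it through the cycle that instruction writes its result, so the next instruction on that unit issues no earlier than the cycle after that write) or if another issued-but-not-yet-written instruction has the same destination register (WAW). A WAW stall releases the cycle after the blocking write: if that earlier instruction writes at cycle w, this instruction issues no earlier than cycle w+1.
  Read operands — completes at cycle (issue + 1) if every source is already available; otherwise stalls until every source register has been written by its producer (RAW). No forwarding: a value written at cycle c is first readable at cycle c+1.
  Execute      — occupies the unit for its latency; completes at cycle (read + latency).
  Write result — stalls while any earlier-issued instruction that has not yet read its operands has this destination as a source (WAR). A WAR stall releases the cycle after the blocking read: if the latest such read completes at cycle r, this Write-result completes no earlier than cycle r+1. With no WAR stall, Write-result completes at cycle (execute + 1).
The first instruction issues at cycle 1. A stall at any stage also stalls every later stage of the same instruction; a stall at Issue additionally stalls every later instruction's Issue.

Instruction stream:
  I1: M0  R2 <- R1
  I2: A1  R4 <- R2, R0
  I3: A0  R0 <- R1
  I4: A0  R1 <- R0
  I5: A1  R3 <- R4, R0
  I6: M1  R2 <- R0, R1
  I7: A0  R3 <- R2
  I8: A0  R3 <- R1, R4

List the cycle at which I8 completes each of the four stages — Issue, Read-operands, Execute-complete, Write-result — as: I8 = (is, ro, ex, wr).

I8 = (25, 26, 27, 28)

[1] issue I1 (M0)
[2] I1 read-ops · issue I2 (A1)
[3] issue I3 (A0)
[4] I3 read-ops
[5] I3 finished on A0
[7] I1 finished on M0
[8] I1→R2
[9] I2 read-ops
[10] I3→R0
[11] I2 finished on A1 · issue I4 (A0)
[12] I2→R4 · I4 read-ops
[13] I4 finished on A0 · issue I5 (A1)
[14] I4→R1 · I5 read-ops · issue I6 (M1)
[15] I6 read-ops
[16] I5 finished on A1
[17] I5→R3
[18] issue I7 (A0)
[20] I6 finished on M1
[21] I6→R2
[22] I7 read-ops
[23] I7 finished on A0
[24] I7→R3
[25] issue I8 (A0)
[26] I8 read-ops
[27] I8 finished on A0
[28] I8→R3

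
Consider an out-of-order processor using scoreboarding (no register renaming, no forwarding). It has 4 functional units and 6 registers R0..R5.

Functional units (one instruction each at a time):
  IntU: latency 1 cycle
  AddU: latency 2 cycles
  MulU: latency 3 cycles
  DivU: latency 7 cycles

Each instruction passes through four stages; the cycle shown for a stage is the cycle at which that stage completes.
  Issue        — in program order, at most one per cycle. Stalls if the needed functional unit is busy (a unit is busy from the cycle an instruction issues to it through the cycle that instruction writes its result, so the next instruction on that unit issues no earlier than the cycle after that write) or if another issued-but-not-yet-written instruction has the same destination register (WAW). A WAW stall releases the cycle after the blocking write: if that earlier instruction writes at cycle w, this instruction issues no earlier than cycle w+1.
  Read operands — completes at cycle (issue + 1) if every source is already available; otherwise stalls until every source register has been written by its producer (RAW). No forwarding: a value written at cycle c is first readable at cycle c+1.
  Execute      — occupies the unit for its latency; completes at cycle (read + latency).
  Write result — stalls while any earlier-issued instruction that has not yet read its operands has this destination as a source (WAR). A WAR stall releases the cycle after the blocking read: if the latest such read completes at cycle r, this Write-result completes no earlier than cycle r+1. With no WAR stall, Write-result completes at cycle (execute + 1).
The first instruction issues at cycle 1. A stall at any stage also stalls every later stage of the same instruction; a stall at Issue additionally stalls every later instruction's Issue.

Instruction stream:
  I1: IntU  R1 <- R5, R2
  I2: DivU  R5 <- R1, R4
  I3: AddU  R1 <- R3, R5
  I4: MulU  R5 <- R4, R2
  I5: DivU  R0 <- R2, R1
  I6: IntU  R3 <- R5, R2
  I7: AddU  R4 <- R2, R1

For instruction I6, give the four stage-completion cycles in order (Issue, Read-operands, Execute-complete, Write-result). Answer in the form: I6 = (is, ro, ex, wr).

I6 = (16, 20, 21, 22)

t=1  issue I1 (IntU)
t=2  I1 read-ops; issue I2 (DivU)
t=3  I1 finished on IntU
t=4  I1→R1
t=5  I2 read-ops; issue I3 (AddU)
t=12  I2 finished on DivU
t=13  I2→R5
t=14  I3 read-ops; issue I4 (MulU)
t=15  I4 read-ops; issue I5 (DivU)
t=16  I3 finished on AddU; issue I6 (IntU)
t=17  I3→R1
t=18  I4 finished on MulU; I5 read-ops; issue I7 (AddU)
t=19  I4→R5; I7 read-ops
t=20  I6 read-ops
t=21  I6 finished on IntU; I7 finished on AddU
t=22  I6→R3; I7→R4
t=25  I5 finished on DivU
t=26  I5→R0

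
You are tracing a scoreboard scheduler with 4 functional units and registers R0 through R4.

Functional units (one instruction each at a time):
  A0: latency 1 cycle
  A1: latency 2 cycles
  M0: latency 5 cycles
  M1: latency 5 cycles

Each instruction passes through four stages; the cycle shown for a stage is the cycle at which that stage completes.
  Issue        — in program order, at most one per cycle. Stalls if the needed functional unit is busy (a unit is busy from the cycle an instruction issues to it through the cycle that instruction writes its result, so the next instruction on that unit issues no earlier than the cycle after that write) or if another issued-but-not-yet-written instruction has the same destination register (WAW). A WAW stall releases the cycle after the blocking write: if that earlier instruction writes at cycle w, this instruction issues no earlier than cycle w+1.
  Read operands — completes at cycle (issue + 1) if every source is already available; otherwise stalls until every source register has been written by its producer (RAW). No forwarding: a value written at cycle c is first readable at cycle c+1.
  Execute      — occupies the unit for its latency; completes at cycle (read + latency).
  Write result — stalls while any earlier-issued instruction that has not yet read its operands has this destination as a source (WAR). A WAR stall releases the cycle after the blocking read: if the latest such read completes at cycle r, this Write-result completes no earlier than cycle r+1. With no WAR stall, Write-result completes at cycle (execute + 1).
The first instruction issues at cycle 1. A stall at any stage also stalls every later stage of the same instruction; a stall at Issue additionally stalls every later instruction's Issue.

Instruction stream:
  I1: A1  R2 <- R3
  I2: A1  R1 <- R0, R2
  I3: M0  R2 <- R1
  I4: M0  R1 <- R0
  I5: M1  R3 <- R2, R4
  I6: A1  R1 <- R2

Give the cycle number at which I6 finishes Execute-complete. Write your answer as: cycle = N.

cycle = 29

[1] I1 dispatched to A1
[2] I1 operands ready
[4] I1 complete
[5] R2←I1
[6] I2 dispatched to A1
[7] I2 operands ready, I3 dispatched to M0
[9] I2 complete
[10] R1←I2
[11] I3 operands ready
[16] I3 complete
[17] R2←I3
[18] I4 dispatched to M0
[19] I4 operands ready, I5 dispatched to M1
[20] I5 operands ready
[24] I4 complete
[25] R1←I4, I5 complete
[26] R3←I5, I6 dispatched to A1
[27] I6 operands ready
[29] I6 complete
[30] R1←I6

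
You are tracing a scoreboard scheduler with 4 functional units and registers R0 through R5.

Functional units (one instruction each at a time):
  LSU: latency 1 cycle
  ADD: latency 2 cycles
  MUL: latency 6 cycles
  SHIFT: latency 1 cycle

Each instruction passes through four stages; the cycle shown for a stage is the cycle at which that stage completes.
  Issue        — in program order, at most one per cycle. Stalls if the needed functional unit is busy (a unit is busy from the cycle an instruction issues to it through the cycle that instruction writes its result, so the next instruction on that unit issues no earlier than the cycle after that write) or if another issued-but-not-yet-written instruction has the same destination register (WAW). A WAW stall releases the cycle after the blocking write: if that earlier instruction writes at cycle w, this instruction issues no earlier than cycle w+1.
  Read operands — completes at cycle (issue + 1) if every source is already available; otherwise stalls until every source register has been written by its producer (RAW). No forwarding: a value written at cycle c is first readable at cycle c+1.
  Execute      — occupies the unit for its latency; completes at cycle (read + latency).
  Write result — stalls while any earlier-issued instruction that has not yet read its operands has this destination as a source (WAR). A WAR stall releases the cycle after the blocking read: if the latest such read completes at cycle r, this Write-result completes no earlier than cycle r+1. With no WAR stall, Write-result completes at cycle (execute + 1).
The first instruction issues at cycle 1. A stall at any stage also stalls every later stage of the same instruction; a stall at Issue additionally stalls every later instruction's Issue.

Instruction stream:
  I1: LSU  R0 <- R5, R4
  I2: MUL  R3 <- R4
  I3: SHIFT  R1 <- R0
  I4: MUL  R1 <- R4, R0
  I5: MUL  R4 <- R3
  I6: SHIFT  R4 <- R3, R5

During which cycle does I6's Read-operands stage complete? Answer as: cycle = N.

cycle = 30

I1  is:1  ro:2  ex:3  wr:4
I2  is:2  ro:3  ex:9  wr:10
I3  is:3  ro:5  ex:6  wr:7  — RAW R0: wait I1 write@4
I4  is:11  ro:12  ex:18  wr:19  — struct: MUL busy until I2 writes@10
I5  is:20  ro:21  ex:27  wr:28  — struct: MUL busy until I4 writes@19
I6  is:29  ro:30  ex:31  wr:32  — WAW R4: wait I5 write@28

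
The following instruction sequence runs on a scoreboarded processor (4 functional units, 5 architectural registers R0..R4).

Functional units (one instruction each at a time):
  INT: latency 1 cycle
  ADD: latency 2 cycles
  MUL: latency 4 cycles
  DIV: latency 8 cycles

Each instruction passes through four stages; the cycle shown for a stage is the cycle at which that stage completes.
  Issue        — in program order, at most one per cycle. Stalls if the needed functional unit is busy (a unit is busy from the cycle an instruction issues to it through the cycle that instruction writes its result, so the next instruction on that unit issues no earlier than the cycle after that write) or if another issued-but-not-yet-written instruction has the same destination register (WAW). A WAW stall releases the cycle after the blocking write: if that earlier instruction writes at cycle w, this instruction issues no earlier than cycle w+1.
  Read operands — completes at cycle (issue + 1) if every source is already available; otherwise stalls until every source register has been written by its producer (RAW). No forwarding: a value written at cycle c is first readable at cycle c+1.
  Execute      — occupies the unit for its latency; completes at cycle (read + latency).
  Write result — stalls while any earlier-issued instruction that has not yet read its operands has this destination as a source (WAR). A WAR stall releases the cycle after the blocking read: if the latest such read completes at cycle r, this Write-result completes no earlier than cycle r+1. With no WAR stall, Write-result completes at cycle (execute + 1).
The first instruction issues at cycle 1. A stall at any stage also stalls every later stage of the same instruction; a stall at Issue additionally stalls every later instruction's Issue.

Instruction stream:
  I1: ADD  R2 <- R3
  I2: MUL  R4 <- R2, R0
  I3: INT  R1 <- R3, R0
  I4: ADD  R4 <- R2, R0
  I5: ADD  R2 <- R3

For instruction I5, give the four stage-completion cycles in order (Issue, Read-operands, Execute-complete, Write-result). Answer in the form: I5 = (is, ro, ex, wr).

I5 = (17, 18, 20, 21)

I1: IS=1 RO=2 EX=4 WR=5
I2: IS=2 RO=6 EX=10 WR=11  [RAW R2: wait I1 write@5]
I3: IS=3 RO=4 EX=5 WR=6
I4: IS=12 RO=13 EX=15 WR=16  [WAW R4: wait I2 write@11]
I5: IS=17 RO=18 EX=20 WR=21  [struct: ADD busy until I4 writes@16]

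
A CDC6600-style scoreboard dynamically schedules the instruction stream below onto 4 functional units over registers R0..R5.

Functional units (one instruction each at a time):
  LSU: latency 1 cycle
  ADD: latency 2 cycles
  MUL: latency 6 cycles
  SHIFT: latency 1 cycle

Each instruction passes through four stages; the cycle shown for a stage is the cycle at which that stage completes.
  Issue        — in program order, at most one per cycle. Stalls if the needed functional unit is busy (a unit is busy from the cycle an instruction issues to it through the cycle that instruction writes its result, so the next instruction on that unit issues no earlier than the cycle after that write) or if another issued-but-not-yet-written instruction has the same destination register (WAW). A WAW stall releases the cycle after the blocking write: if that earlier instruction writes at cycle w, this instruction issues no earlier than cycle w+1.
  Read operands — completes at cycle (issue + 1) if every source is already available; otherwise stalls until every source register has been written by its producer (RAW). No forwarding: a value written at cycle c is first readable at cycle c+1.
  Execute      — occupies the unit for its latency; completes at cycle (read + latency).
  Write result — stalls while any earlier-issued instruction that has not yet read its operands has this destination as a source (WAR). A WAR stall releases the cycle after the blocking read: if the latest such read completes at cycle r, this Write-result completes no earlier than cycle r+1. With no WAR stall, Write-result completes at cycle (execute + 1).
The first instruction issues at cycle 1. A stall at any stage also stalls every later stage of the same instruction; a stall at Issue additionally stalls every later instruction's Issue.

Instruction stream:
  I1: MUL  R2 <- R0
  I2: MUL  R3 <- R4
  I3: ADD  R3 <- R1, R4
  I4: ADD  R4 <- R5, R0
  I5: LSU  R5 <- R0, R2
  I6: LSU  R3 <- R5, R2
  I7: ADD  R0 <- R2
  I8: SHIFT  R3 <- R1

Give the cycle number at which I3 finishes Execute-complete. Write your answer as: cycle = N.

cycle = 22

[1] I1 dispatched to MUL
[2] I1 operands ready
[8] I1 complete
[9] R2←I1
[10] I2 dispatched to MUL
[11] I2 operands ready
[17] I2 complete
[18] R3←I2
[19] I3 dispatched to ADD
[20] I3 operands ready
[22] I3 complete
[23] R3←I3
[24] I4 dispatched to ADD
[25] I4 operands ready, I5 dispatched to LSU
[26] I5 operands ready
[27] I4 complete, I5 complete
[28] R4←I4, R5←I5
[29] I6 dispatched to LSU
[30] I6 operands ready, I7 dispatched to ADD
[31] I6 complete, I7 operands ready
[32] R3←I6
[33] I7 complete, I8 dispatched to SHIFT
[34] R0←I7, I8 operands ready
[35] I8 complete
[36] R3←I8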